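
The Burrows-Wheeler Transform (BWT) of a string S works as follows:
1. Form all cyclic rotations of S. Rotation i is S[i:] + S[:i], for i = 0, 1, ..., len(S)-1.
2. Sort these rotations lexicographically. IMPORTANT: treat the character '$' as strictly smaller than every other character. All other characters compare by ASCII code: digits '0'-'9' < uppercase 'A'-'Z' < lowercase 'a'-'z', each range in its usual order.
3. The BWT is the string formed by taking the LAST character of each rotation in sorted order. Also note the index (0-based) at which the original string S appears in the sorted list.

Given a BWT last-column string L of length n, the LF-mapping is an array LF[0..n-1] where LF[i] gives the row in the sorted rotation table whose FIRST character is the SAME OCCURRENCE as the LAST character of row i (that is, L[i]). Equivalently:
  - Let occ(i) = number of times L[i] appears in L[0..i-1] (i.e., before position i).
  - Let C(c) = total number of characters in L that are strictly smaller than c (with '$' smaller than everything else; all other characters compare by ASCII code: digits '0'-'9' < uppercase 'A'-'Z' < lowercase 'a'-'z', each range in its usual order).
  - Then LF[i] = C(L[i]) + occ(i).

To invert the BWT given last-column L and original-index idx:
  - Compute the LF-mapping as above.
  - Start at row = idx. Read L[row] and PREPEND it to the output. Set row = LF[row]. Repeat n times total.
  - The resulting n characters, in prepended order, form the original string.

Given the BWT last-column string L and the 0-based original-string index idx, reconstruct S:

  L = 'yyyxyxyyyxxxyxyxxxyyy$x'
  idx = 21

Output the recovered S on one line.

Answer: yyyxxyyyyxxxyxyxyxyxxy$

Derivation:
LF mapping: 11 12 13 1 14 2 15 16 17 3 4 5 18 6 19 7 8 9 20 21 22 0 10
Walk LF starting at row 21, prepending L[row]:
  step 1: row=21, L[21]='$', prepend. Next row=LF[21]=0
  step 2: row=0, L[0]='y', prepend. Next row=LF[0]=11
  step 3: row=11, L[11]='x', prepend. Next row=LF[11]=5
  step 4: row=5, L[5]='x', prepend. Next row=LF[5]=2
  step 5: row=2, L[2]='y', prepend. Next row=LF[2]=13
  step 6: row=13, L[13]='x', prepend. Next row=LF[13]=6
  step 7: row=6, L[6]='y', prepend. Next row=LF[6]=15
  step 8: row=15, L[15]='x', prepend. Next row=LF[15]=7
  step 9: row=7, L[7]='y', prepend. Next row=LF[7]=16
  step 10: row=16, L[16]='x', prepend. Next row=LF[16]=8
  step 11: row=8, L[8]='y', prepend. Next row=LF[8]=17
  step 12: row=17, L[17]='x', prepend. Next row=LF[17]=9
  step 13: row=9, L[9]='x', prepend. Next row=LF[9]=3
  step 14: row=3, L[3]='x', prepend. Next row=LF[3]=1
  step 15: row=1, L[1]='y', prepend. Next row=LF[1]=12
  step 16: row=12, L[12]='y', prepend. Next row=LF[12]=18
  step 17: row=18, L[18]='y', prepend. Next row=LF[18]=20
  step 18: row=20, L[20]='y', prepend. Next row=LF[20]=22
  step 19: row=22, L[22]='x', prepend. Next row=LF[22]=10
  step 20: row=10, L[10]='x', prepend. Next row=LF[10]=4
  step 21: row=4, L[4]='y', prepend. Next row=LF[4]=14
  step 22: row=14, L[14]='y', prepend. Next row=LF[14]=19
  step 23: row=19, L[19]='y', prepend. Next row=LF[19]=21
Reversed output: yyyxxyyyyxxxyxyxyxyxxy$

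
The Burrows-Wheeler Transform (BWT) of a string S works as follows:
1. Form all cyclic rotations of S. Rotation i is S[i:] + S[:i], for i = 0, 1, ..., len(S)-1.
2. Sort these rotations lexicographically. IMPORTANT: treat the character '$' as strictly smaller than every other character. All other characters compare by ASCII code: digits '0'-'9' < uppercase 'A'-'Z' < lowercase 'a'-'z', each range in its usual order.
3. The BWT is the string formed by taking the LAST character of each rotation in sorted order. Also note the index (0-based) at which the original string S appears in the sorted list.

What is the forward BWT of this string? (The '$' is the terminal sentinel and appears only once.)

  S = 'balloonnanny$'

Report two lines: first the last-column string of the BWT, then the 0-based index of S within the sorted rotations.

All 13 rotations (rotation i = S[i:]+S[:i]):
  rot[0] = balloonnanny$
  rot[1] = alloonnanny$b
  rot[2] = lloonnanny$ba
  rot[3] = loonnanny$bal
  rot[4] = oonnanny$ball
  rot[5] = onnanny$ballo
  rot[6] = nnanny$balloo
  rot[7] = nanny$balloon
  rot[8] = anny$balloonn
  rot[9] = nny$balloonna
  rot[10] = ny$balloonnan
  rot[11] = y$balloonnann
  rot[12] = $balloonnanny
Sorted (with $ < everything):
  sorted[0] = $balloonnanny  (last char: 'y')
  sorted[1] = alloonnanny$b  (last char: 'b')
  sorted[2] = anny$balloonn  (last char: 'n')
  sorted[3] = balloonnanny$  (last char: '$')
  sorted[4] = lloonnanny$ba  (last char: 'a')
  sorted[5] = loonnanny$bal  (last char: 'l')
  sorted[6] = nanny$balloon  (last char: 'n')
  sorted[7] = nnanny$balloo  (last char: 'o')
  sorted[8] = nny$balloonna  (last char: 'a')
  sorted[9] = ny$balloonnan  (last char: 'n')
  sorted[10] = onnanny$ballo  (last char: 'o')
  sorted[11] = oonnanny$ball  (last char: 'l')
  sorted[12] = y$balloonnann  (last char: 'n')
Last column: ybn$alnoanoln
Original string S is at sorted index 3

Answer: ybn$alnoanoln
3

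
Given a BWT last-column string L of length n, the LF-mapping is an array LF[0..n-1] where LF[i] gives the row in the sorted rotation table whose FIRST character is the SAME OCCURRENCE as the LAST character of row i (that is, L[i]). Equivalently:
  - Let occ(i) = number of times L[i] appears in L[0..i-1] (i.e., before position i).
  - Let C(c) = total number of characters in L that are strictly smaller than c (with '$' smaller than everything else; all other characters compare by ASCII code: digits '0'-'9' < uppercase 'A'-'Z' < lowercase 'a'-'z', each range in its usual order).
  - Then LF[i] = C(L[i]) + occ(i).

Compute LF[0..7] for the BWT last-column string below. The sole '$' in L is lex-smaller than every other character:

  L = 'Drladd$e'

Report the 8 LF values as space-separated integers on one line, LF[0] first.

Char counts: '$':1, 'D':1, 'a':1, 'd':2, 'e':1, 'l':1, 'r':1
C (first-col start): C('$')=0, C('D')=1, C('a')=2, C('d')=3, C('e')=5, C('l')=6, C('r')=7
L[0]='D': occ=0, LF[0]=C('D')+0=1+0=1
L[1]='r': occ=0, LF[1]=C('r')+0=7+0=7
L[2]='l': occ=0, LF[2]=C('l')+0=6+0=6
L[3]='a': occ=0, LF[3]=C('a')+0=2+0=2
L[4]='d': occ=0, LF[4]=C('d')+0=3+0=3
L[5]='d': occ=1, LF[5]=C('d')+1=3+1=4
L[6]='$': occ=0, LF[6]=C('$')+0=0+0=0
L[7]='e': occ=0, LF[7]=C('e')+0=5+0=5

Answer: 1 7 6 2 3 4 0 5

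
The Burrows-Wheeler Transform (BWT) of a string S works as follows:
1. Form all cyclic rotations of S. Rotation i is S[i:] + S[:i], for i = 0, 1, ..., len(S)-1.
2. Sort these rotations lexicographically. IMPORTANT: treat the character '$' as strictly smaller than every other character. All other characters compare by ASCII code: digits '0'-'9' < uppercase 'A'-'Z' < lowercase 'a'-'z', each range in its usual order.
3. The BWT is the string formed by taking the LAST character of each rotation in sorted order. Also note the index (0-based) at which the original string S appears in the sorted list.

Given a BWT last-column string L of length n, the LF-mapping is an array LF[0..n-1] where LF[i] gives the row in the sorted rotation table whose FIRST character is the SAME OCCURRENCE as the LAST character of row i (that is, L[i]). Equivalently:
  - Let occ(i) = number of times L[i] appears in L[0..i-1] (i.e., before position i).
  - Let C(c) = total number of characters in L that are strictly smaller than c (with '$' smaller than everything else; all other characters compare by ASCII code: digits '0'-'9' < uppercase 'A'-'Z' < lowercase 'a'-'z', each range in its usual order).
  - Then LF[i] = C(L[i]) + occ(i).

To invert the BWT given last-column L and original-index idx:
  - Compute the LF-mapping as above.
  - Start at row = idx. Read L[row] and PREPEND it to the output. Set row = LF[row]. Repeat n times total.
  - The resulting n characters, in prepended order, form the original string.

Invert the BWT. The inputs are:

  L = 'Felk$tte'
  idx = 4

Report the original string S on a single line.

LF mapping: 1 2 5 4 0 6 7 3
Walk LF starting at row 4, prepending L[row]:
  step 1: row=4, L[4]='$', prepend. Next row=LF[4]=0
  step 2: row=0, L[0]='F', prepend. Next row=LF[0]=1
  step 3: row=1, L[1]='e', prepend. Next row=LF[1]=2
  step 4: row=2, L[2]='l', prepend. Next row=LF[2]=5
  step 5: row=5, L[5]='t', prepend. Next row=LF[5]=6
  step 6: row=6, L[6]='t', prepend. Next row=LF[6]=7
  step 7: row=7, L[7]='e', prepend. Next row=LF[7]=3
  step 8: row=3, L[3]='k', prepend. Next row=LF[3]=4
Reversed output: kettleF$

Answer: kettleF$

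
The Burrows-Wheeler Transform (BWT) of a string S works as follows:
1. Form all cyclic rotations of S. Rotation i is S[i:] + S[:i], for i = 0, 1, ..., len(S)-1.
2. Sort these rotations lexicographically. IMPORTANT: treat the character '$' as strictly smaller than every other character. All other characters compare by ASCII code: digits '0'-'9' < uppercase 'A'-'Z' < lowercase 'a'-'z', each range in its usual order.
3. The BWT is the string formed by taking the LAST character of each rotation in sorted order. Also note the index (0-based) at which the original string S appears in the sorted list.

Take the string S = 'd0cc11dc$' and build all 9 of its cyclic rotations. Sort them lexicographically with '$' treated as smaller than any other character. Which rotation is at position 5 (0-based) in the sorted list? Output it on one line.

Answer: c11dc$d0c

Derivation:
All 9 rotations (rotation i = S[i:]+S[:i]):
  rot[0] = d0cc11dc$
  rot[1] = 0cc11dc$d
  rot[2] = cc11dc$d0
  rot[3] = c11dc$d0c
  rot[4] = 11dc$d0cc
  rot[5] = 1dc$d0cc1
  rot[6] = dc$d0cc11
  rot[7] = c$d0cc11d
  rot[8] = $d0cc11dc
Sorted (with $ < everything):
  sorted[0] = $d0cc11dc
  sorted[1] = 0cc11dc$d
  sorted[2] = 11dc$d0cc
  sorted[3] = 1dc$d0cc1
  sorted[4] = c$d0cc11d
  sorted[5] = c11dc$d0c
  sorted[6] = cc11dc$d0
  sorted[7] = d0cc11dc$
  sorted[8] = dc$d0cc11
sorted[5] = c11dc$d0c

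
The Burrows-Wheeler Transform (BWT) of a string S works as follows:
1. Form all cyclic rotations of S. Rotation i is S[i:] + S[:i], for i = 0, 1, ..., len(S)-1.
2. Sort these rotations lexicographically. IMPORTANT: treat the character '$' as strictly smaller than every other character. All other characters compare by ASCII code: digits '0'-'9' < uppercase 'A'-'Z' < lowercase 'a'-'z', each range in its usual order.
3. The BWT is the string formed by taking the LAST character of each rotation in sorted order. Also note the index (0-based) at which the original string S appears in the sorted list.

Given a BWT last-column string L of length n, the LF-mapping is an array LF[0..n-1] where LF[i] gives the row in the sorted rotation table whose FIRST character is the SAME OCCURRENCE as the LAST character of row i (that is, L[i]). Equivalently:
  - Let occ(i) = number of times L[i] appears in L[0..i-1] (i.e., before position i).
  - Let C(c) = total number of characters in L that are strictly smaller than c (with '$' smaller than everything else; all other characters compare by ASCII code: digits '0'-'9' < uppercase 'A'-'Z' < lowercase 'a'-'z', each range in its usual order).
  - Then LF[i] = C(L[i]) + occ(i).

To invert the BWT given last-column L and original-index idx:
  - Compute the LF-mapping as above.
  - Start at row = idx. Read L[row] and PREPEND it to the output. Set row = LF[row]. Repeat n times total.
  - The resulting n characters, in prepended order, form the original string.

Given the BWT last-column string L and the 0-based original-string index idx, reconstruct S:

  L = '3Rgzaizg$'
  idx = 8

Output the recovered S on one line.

LF mapping: 1 2 4 7 3 6 8 5 0
Walk LF starting at row 8, prepending L[row]:
  step 1: row=8, L[8]='$', prepend. Next row=LF[8]=0
  step 2: row=0, L[0]='3', prepend. Next row=LF[0]=1
  step 3: row=1, L[1]='R', prepend. Next row=LF[1]=2
  step 4: row=2, L[2]='g', prepend. Next row=LF[2]=4
  step 5: row=4, L[4]='a', prepend. Next row=LF[4]=3
  step 6: row=3, L[3]='z', prepend. Next row=LF[3]=7
  step 7: row=7, L[7]='g', prepend. Next row=LF[7]=5
  step 8: row=5, L[5]='i', prepend. Next row=LF[5]=6
  step 9: row=6, L[6]='z', prepend. Next row=LF[6]=8
Reversed output: zigzagR3$

Answer: zigzagR3$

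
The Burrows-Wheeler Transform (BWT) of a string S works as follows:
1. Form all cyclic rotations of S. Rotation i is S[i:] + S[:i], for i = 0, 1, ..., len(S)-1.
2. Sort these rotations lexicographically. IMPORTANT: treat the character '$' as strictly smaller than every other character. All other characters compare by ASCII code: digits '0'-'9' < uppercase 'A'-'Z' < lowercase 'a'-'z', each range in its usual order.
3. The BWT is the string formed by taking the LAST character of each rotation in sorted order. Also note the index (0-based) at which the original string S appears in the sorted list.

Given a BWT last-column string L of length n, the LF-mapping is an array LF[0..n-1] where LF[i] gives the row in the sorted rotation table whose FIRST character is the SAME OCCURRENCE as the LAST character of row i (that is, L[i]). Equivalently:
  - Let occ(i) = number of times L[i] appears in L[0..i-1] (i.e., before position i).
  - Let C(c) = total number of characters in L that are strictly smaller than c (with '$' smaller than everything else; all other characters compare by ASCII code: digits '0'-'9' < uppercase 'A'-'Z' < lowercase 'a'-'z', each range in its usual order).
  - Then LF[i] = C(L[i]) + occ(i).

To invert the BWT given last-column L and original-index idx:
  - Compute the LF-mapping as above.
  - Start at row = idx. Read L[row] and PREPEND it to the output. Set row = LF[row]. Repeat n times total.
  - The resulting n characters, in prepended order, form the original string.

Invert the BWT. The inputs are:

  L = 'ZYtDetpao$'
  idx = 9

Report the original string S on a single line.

LF mapping: 3 2 8 1 5 9 7 4 6 0
Walk LF starting at row 9, prepending L[row]:
  step 1: row=9, L[9]='$', prepend. Next row=LF[9]=0
  step 2: row=0, L[0]='Z', prepend. Next row=LF[0]=3
  step 3: row=3, L[3]='D', prepend. Next row=LF[3]=1
  step 4: row=1, L[1]='Y', prepend. Next row=LF[1]=2
  step 5: row=2, L[2]='t', prepend. Next row=LF[2]=8
  step 6: row=8, L[8]='o', prepend. Next row=LF[8]=6
  step 7: row=6, L[6]='p', prepend. Next row=LF[6]=7
  step 8: row=7, L[7]='a', prepend. Next row=LF[7]=4
  step 9: row=4, L[4]='e', prepend. Next row=LF[4]=5
  step 10: row=5, L[5]='t', prepend. Next row=LF[5]=9
Reversed output: teapotYDZ$

Answer: teapotYDZ$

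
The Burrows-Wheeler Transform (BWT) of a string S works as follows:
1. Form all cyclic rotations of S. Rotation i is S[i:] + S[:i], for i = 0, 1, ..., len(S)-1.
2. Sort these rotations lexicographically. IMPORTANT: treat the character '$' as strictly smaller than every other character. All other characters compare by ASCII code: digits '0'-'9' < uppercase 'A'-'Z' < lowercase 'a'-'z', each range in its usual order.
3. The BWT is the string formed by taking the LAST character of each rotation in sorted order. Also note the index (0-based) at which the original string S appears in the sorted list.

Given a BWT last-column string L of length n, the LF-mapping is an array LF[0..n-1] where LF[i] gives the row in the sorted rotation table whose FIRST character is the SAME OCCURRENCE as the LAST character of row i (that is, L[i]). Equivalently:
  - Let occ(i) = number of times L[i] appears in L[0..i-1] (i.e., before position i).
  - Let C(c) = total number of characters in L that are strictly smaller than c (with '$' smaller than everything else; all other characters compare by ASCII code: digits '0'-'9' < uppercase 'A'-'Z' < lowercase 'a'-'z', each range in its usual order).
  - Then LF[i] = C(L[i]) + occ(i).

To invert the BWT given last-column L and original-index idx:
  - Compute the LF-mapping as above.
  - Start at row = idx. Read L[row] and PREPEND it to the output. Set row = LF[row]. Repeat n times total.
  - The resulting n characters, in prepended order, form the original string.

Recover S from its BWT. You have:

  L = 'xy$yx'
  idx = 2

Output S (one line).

Answer: xyyx$

Derivation:
LF mapping: 1 3 0 4 2
Walk LF starting at row 2, prepending L[row]:
  step 1: row=2, L[2]='$', prepend. Next row=LF[2]=0
  step 2: row=0, L[0]='x', prepend. Next row=LF[0]=1
  step 3: row=1, L[1]='y', prepend. Next row=LF[1]=3
  step 4: row=3, L[3]='y', prepend. Next row=LF[3]=4
  step 5: row=4, L[4]='x', prepend. Next row=LF[4]=2
Reversed output: xyyx$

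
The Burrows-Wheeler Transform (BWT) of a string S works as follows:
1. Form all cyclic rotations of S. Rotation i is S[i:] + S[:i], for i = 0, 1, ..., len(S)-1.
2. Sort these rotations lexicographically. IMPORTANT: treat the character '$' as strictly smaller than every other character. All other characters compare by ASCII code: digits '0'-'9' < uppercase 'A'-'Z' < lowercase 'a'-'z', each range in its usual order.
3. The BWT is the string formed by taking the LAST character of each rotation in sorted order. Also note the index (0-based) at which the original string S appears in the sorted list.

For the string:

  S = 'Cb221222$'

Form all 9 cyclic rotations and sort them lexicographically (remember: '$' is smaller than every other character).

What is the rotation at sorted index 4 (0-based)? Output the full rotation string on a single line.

Answer: 22$Cb2212

Derivation:
All 9 rotations (rotation i = S[i:]+S[:i]):
  rot[0] = Cb221222$
  rot[1] = b221222$C
  rot[2] = 221222$Cb
  rot[3] = 21222$Cb2
  rot[4] = 1222$Cb22
  rot[5] = 222$Cb221
  rot[6] = 22$Cb2212
  rot[7] = 2$Cb22122
  rot[8] = $Cb221222
Sorted (with $ < everything):
  sorted[0] = $Cb221222
  sorted[1] = 1222$Cb22
  sorted[2] = 2$Cb22122
  sorted[3] = 21222$Cb2
  sorted[4] = 22$Cb2212
  sorted[5] = 221222$Cb
  sorted[6] = 222$Cb221
  sorted[7] = Cb221222$
  sorted[8] = b221222$C
sorted[4] = 22$Cb2212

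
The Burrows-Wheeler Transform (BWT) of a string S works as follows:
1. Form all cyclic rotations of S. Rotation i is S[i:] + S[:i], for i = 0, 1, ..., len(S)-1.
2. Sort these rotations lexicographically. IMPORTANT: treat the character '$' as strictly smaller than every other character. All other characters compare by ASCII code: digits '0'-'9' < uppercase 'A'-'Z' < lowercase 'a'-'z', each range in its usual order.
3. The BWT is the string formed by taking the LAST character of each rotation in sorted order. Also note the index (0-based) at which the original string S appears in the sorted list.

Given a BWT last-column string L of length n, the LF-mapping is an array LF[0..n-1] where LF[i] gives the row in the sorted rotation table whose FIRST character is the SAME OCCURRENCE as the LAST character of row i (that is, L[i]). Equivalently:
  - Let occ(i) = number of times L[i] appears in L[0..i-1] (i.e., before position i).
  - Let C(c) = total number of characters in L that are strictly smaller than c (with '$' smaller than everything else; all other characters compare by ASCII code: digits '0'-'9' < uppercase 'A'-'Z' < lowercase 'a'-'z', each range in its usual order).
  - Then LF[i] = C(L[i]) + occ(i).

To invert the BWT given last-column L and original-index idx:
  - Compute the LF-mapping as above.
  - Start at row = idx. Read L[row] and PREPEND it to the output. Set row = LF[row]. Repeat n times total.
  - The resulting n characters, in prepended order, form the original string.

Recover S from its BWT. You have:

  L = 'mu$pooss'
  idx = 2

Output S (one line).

Answer: opossum$

Derivation:
LF mapping: 1 7 0 4 2 3 5 6
Walk LF starting at row 2, prepending L[row]:
  step 1: row=2, L[2]='$', prepend. Next row=LF[2]=0
  step 2: row=0, L[0]='m', prepend. Next row=LF[0]=1
  step 3: row=1, L[1]='u', prepend. Next row=LF[1]=7
  step 4: row=7, L[7]='s', prepend. Next row=LF[7]=6
  step 5: row=6, L[6]='s', prepend. Next row=LF[6]=5
  step 6: row=5, L[5]='o', prepend. Next row=LF[5]=3
  step 7: row=3, L[3]='p', prepend. Next row=LF[3]=4
  step 8: row=4, L[4]='o', prepend. Next row=LF[4]=2
Reversed output: opossum$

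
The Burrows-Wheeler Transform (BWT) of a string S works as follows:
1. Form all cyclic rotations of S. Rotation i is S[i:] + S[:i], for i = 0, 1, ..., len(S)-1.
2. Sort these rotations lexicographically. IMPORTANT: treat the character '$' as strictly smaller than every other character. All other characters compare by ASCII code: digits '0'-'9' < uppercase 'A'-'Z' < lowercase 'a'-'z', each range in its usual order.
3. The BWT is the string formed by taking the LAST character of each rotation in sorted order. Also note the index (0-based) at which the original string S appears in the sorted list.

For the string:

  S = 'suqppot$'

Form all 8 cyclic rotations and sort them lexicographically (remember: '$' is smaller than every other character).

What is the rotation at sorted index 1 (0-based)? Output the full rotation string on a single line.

Answer: ot$suqpp

Derivation:
All 8 rotations (rotation i = S[i:]+S[:i]):
  rot[0] = suqppot$
  rot[1] = uqppot$s
  rot[2] = qppot$su
  rot[3] = ppot$suq
  rot[4] = pot$suqp
  rot[5] = ot$suqpp
  rot[6] = t$suqppo
  rot[7] = $suqppot
Sorted (with $ < everything):
  sorted[0] = $suqppot
  sorted[1] = ot$suqpp
  sorted[2] = pot$suqp
  sorted[3] = ppot$suq
  sorted[4] = qppot$su
  sorted[5] = suqppot$
  sorted[6] = t$suqppo
  sorted[7] = uqppot$s
sorted[1] = ot$suqpp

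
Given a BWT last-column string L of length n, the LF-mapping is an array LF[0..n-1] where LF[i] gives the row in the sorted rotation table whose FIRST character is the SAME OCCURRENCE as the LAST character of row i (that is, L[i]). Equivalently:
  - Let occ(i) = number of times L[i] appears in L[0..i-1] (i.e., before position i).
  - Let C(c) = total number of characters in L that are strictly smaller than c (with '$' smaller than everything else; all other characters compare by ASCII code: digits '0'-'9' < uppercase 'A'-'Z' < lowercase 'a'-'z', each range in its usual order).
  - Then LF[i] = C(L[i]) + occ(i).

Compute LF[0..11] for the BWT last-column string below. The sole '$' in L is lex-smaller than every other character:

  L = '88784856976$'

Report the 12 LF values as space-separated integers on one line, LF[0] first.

Char counts: '$':1, '4':1, '5':1, '6':2, '7':2, '8':4, '9':1
C (first-col start): C('$')=0, C('4')=1, C('5')=2, C('6')=3, C('7')=5, C('8')=7, C('9')=11
L[0]='8': occ=0, LF[0]=C('8')+0=7+0=7
L[1]='8': occ=1, LF[1]=C('8')+1=7+1=8
L[2]='7': occ=0, LF[2]=C('7')+0=5+0=5
L[3]='8': occ=2, LF[3]=C('8')+2=7+2=9
L[4]='4': occ=0, LF[4]=C('4')+0=1+0=1
L[5]='8': occ=3, LF[5]=C('8')+3=7+3=10
L[6]='5': occ=0, LF[6]=C('5')+0=2+0=2
L[7]='6': occ=0, LF[7]=C('6')+0=3+0=3
L[8]='9': occ=0, LF[8]=C('9')+0=11+0=11
L[9]='7': occ=1, LF[9]=C('7')+1=5+1=6
L[10]='6': occ=1, LF[10]=C('6')+1=3+1=4
L[11]='$': occ=0, LF[11]=C('$')+0=0+0=0

Answer: 7 8 5 9 1 10 2 3 11 6 4 0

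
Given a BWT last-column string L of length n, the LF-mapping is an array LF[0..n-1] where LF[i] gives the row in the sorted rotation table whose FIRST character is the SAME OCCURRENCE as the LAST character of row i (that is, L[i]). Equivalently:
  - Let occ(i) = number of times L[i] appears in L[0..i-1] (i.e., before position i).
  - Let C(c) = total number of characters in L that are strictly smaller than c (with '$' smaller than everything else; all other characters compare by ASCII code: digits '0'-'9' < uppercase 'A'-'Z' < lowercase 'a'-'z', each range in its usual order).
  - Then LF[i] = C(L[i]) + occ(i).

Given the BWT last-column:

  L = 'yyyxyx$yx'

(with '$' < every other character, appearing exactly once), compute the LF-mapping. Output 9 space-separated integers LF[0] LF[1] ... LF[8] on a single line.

Char counts: '$':1, 'x':3, 'y':5
C (first-col start): C('$')=0, C('x')=1, C('y')=4
L[0]='y': occ=0, LF[0]=C('y')+0=4+0=4
L[1]='y': occ=1, LF[1]=C('y')+1=4+1=5
L[2]='y': occ=2, LF[2]=C('y')+2=4+2=6
L[3]='x': occ=0, LF[3]=C('x')+0=1+0=1
L[4]='y': occ=3, LF[4]=C('y')+3=4+3=7
L[5]='x': occ=1, LF[5]=C('x')+1=1+1=2
L[6]='$': occ=0, LF[6]=C('$')+0=0+0=0
L[7]='y': occ=4, LF[7]=C('y')+4=4+4=8
L[8]='x': occ=2, LF[8]=C('x')+2=1+2=3

Answer: 4 5 6 1 7 2 0 8 3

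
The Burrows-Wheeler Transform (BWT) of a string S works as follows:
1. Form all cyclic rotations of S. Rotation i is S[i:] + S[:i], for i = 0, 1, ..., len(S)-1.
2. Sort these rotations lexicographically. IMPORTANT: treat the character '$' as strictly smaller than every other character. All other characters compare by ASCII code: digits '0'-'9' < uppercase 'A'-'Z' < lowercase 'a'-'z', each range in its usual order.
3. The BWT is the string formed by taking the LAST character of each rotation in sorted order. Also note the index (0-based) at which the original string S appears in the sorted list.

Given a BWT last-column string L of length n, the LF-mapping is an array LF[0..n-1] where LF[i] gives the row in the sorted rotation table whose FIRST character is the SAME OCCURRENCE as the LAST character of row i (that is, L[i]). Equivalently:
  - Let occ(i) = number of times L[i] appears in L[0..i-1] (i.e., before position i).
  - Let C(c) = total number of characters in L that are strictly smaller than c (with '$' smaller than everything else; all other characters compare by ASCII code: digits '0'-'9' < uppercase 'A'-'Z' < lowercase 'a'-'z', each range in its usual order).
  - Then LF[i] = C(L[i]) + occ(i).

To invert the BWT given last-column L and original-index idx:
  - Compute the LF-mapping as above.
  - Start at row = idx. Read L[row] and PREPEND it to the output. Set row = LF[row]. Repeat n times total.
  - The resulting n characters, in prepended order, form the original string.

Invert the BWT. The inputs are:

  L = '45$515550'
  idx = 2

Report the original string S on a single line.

LF mapping: 3 4 0 5 2 6 7 8 1
Walk LF starting at row 2, prepending L[row]:
  step 1: row=2, L[2]='$', prepend. Next row=LF[2]=0
  step 2: row=0, L[0]='4', prepend. Next row=LF[0]=3
  step 3: row=3, L[3]='5', prepend. Next row=LF[3]=5
  step 4: row=5, L[5]='5', prepend. Next row=LF[5]=6
  step 5: row=6, L[6]='5', prepend. Next row=LF[6]=7
  step 6: row=7, L[7]='5', prepend. Next row=LF[7]=8
  step 7: row=8, L[8]='0', prepend. Next row=LF[8]=1
  step 8: row=1, L[1]='5', prepend. Next row=LF[1]=4
  step 9: row=4, L[4]='1', prepend. Next row=LF[4]=2
Reversed output: 15055554$

Answer: 15055554$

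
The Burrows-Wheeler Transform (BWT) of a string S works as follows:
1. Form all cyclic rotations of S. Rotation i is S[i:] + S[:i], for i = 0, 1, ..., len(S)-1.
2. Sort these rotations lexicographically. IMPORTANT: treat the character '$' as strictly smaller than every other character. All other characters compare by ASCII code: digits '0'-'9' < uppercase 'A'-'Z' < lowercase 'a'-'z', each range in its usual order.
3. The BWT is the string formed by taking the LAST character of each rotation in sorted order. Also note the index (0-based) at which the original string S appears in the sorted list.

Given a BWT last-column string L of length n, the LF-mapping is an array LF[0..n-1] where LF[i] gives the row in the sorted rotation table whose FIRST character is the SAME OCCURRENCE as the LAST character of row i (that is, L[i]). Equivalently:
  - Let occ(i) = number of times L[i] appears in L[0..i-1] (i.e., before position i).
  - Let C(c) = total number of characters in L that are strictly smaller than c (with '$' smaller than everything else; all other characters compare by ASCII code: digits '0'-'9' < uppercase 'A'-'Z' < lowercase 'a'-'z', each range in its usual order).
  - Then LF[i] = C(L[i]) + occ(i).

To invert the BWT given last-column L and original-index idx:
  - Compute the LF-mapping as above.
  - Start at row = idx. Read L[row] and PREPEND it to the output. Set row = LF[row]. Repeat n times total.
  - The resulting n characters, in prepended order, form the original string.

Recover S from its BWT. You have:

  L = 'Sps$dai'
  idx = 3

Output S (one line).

Answer: disapS$

Derivation:
LF mapping: 1 5 6 0 3 2 4
Walk LF starting at row 3, prepending L[row]:
  step 1: row=3, L[3]='$', prepend. Next row=LF[3]=0
  step 2: row=0, L[0]='S', prepend. Next row=LF[0]=1
  step 3: row=1, L[1]='p', prepend. Next row=LF[1]=5
  step 4: row=5, L[5]='a', prepend. Next row=LF[5]=2
  step 5: row=2, L[2]='s', prepend. Next row=LF[2]=6
  step 6: row=6, L[6]='i', prepend. Next row=LF[6]=4
  step 7: row=4, L[4]='d', prepend. Next row=LF[4]=3
Reversed output: disapS$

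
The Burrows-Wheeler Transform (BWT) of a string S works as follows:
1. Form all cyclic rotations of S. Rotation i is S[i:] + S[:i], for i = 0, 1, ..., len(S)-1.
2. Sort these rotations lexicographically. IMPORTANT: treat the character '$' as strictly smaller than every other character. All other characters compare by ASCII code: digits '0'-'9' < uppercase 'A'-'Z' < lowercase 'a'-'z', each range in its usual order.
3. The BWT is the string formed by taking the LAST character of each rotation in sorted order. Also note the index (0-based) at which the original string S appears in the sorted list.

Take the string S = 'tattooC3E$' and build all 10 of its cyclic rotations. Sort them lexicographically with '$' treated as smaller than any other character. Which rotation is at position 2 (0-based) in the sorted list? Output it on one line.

All 10 rotations (rotation i = S[i:]+S[:i]):
  rot[0] = tattooC3E$
  rot[1] = attooC3E$t
  rot[2] = ttooC3E$ta
  rot[3] = tooC3E$tat
  rot[4] = ooC3E$tatt
  rot[5] = oC3E$tatto
  rot[6] = C3E$tattoo
  rot[7] = 3E$tattooC
  rot[8] = E$tattooC3
  rot[9] = $tattooC3E
Sorted (with $ < everything):
  sorted[0] = $tattooC3E
  sorted[1] = 3E$tattooC
  sorted[2] = C3E$tattoo
  sorted[3] = E$tattooC3
  sorted[4] = attooC3E$t
  sorted[5] = oC3E$tatto
  sorted[6] = ooC3E$tatt
  sorted[7] = tattooC3E$
  sorted[8] = tooC3E$tat
  sorted[9] = ttooC3E$ta
sorted[2] = C3E$tattoo

Answer: C3E$tattoo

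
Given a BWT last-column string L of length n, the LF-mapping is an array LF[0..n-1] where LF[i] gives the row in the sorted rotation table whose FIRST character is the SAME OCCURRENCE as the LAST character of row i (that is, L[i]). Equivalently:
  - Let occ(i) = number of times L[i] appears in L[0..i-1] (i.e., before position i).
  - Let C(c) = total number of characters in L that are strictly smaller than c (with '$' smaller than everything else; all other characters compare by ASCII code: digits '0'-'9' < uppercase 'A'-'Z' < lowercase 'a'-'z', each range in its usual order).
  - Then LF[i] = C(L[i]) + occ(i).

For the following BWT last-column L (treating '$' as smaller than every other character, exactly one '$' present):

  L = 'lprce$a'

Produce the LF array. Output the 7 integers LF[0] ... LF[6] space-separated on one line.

Answer: 4 5 6 2 3 0 1

Derivation:
Char counts: '$':1, 'a':1, 'c':1, 'e':1, 'l':1, 'p':1, 'r':1
C (first-col start): C('$')=0, C('a')=1, C('c')=2, C('e')=3, C('l')=4, C('p')=5, C('r')=6
L[0]='l': occ=0, LF[0]=C('l')+0=4+0=4
L[1]='p': occ=0, LF[1]=C('p')+0=5+0=5
L[2]='r': occ=0, LF[2]=C('r')+0=6+0=6
L[3]='c': occ=0, LF[3]=C('c')+0=2+0=2
L[4]='e': occ=0, LF[4]=C('e')+0=3+0=3
L[5]='$': occ=0, LF[5]=C('$')+0=0+0=0
L[6]='a': occ=0, LF[6]=C('a')+0=1+0=1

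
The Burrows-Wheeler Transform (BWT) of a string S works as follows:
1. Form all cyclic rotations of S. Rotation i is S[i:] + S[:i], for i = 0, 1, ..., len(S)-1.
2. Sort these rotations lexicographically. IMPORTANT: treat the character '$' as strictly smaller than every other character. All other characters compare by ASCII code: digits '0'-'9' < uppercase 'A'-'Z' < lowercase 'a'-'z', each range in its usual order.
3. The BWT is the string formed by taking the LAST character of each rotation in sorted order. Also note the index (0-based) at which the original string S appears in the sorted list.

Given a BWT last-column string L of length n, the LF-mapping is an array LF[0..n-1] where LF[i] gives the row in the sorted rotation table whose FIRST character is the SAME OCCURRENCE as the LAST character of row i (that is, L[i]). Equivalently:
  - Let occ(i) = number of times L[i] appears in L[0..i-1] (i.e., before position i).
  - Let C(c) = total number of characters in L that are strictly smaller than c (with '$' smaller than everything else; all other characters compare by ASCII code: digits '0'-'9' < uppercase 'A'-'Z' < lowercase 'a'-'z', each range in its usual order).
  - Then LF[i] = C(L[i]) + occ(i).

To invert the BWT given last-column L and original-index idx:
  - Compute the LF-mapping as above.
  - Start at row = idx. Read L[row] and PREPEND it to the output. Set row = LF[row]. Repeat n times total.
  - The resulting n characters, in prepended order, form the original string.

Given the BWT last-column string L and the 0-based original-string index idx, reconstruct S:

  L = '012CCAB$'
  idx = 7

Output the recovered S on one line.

LF mapping: 1 2 3 6 7 4 5 0
Walk LF starting at row 7, prepending L[row]:
  step 1: row=7, L[7]='$', prepend. Next row=LF[7]=0
  step 2: row=0, L[0]='0', prepend. Next row=LF[0]=1
  step 3: row=1, L[1]='1', prepend. Next row=LF[1]=2
  step 4: row=2, L[2]='2', prepend. Next row=LF[2]=3
  step 5: row=3, L[3]='C', prepend. Next row=LF[3]=6
  step 6: row=6, L[6]='B', prepend. Next row=LF[6]=5
  step 7: row=5, L[5]='A', prepend. Next row=LF[5]=4
  step 8: row=4, L[4]='C', prepend. Next row=LF[4]=7
Reversed output: CABC210$

Answer: CABC210$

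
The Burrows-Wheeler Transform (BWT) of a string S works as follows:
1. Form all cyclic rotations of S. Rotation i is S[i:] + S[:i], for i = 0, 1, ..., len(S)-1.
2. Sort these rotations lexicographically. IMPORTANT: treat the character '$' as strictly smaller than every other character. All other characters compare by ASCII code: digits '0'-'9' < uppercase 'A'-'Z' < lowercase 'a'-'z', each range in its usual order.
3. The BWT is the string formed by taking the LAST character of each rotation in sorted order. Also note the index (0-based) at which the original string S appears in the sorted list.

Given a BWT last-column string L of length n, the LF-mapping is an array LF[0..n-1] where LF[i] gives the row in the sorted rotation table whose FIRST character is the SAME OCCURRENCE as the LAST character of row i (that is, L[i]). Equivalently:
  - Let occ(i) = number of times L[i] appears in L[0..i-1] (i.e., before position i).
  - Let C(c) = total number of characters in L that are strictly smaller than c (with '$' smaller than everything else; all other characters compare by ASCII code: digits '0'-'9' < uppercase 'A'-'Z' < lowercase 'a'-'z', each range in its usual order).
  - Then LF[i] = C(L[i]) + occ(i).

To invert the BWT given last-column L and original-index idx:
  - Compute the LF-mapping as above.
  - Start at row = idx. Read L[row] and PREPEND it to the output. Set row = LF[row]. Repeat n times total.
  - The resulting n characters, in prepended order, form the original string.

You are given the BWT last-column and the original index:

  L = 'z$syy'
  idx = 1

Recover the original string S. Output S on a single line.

Answer: syyz$

Derivation:
LF mapping: 4 0 1 2 3
Walk LF starting at row 1, prepending L[row]:
  step 1: row=1, L[1]='$', prepend. Next row=LF[1]=0
  step 2: row=0, L[0]='z', prepend. Next row=LF[0]=4
  step 3: row=4, L[4]='y', prepend. Next row=LF[4]=3
  step 4: row=3, L[3]='y', prepend. Next row=LF[3]=2
  step 5: row=2, L[2]='s', prepend. Next row=LF[2]=1
Reversed output: syyz$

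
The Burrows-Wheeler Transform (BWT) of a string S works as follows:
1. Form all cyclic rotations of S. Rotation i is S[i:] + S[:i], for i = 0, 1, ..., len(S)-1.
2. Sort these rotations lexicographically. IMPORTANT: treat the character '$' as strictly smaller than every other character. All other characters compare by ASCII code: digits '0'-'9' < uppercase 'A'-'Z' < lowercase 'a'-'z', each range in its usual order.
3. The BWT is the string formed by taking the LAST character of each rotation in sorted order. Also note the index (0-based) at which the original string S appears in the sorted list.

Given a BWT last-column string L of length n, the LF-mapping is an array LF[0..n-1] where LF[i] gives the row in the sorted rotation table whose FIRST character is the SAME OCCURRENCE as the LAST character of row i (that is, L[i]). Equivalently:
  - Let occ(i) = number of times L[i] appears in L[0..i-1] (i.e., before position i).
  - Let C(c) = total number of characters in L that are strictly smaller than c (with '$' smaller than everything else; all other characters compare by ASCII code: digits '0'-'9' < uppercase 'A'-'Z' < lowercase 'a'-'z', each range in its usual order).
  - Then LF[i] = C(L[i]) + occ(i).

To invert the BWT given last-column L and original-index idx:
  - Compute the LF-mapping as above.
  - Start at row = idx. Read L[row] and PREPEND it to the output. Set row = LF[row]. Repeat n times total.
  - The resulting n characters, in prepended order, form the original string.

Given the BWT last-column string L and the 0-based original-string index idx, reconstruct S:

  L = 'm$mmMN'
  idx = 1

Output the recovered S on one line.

Answer: MmNmm$

Derivation:
LF mapping: 3 0 4 5 1 2
Walk LF starting at row 1, prepending L[row]:
  step 1: row=1, L[1]='$', prepend. Next row=LF[1]=0
  step 2: row=0, L[0]='m', prepend. Next row=LF[0]=3
  step 3: row=3, L[3]='m', prepend. Next row=LF[3]=5
  step 4: row=5, L[5]='N', prepend. Next row=LF[5]=2
  step 5: row=2, L[2]='m', prepend. Next row=LF[2]=4
  step 6: row=4, L[4]='M', prepend. Next row=LF[4]=1
Reversed output: MmNmm$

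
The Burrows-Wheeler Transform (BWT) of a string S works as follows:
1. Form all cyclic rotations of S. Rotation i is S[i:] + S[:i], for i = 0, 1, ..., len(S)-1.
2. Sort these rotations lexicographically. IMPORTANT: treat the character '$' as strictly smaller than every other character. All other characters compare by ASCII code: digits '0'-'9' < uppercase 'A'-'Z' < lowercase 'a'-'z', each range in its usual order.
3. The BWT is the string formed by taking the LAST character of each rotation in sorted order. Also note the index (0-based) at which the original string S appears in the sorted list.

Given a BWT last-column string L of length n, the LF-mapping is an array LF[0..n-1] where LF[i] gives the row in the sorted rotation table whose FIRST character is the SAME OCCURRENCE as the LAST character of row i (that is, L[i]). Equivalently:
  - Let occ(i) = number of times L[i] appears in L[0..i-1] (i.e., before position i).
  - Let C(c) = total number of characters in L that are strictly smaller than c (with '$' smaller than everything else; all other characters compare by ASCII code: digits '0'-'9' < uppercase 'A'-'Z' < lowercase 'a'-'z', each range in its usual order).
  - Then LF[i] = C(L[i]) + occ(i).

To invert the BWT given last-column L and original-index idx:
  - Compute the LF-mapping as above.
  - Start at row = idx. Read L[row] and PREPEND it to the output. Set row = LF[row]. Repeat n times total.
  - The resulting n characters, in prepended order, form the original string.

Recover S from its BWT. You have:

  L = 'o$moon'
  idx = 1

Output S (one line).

LF mapping: 3 0 1 4 5 2
Walk LF starting at row 1, prepending L[row]:
  step 1: row=1, L[1]='$', prepend. Next row=LF[1]=0
  step 2: row=0, L[0]='o', prepend. Next row=LF[0]=3
  step 3: row=3, L[3]='o', prepend. Next row=LF[3]=4
  step 4: row=4, L[4]='o', prepend. Next row=LF[4]=5
  step 5: row=5, L[5]='n', prepend. Next row=LF[5]=2
  step 6: row=2, L[2]='m', prepend. Next row=LF[2]=1
Reversed output: mnooo$

Answer: mnooo$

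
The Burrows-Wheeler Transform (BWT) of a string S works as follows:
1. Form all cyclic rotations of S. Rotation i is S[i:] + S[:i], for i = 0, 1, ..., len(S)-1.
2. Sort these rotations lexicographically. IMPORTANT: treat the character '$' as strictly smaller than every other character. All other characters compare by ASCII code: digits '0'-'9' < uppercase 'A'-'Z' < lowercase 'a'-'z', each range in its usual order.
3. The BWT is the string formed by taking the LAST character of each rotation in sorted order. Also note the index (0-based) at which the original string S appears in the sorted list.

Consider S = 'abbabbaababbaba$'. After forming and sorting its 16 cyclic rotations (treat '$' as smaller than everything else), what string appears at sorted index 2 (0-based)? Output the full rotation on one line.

All 16 rotations (rotation i = S[i:]+S[:i]):
  rot[0] = abbabbaababbaba$
  rot[1] = bbabbaababbaba$a
  rot[2] = babbaababbaba$ab
  rot[3] = abbaababbaba$abb
  rot[4] = bbaababbaba$abba
  rot[5] = baababbaba$abbab
  rot[6] = aababbaba$abbabb
  rot[7] = ababbaba$abbabba
  rot[8] = babbaba$abbabbaa
  rot[9] = abbaba$abbabbaab
  rot[10] = bbaba$abbabbaaba
  rot[11] = baba$abbabbaabab
  rot[12] = aba$abbabbaababb
  rot[13] = ba$abbabbaababba
  rot[14] = a$abbabbaababbab
  rot[15] = $abbabbaababbaba
Sorted (with $ < everything):
  sorted[0] = $abbabbaababbaba
  sorted[1] = a$abbabbaababbab
  sorted[2] = aababbaba$abbabb
  sorted[3] = aba$abbabbaababb
  sorted[4] = ababbaba$abbabba
  sorted[5] = abbaababbaba$abb
  sorted[6] = abbaba$abbabbaab
  sorted[7] = abbabbaababbaba$
  sorted[8] = ba$abbabbaababba
  sorted[9] = baababbaba$abbab
  sorted[10] = baba$abbabbaabab
  sorted[11] = babbaababbaba$ab
  sorted[12] = babbaba$abbabbaa
  sorted[13] = bbaababbaba$abba
  sorted[14] = bbaba$abbabbaaba
  sorted[15] = bbabbaababbaba$a
sorted[2] = aababbaba$abbabb

Answer: aababbaba$abbabb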